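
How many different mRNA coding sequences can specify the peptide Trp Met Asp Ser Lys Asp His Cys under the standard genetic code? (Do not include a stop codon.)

192

Trp: 1 codon.
Met: 1 codon.
Asp: 2 codons.
Ser: 6 codons.
Lys: 2 codons.
Asp: 2 codons.
His: 2 codons.
Cys: 2 codons.
1 × 1 × 2 × 6 × 2 × 2 × 2 × 2 = 192.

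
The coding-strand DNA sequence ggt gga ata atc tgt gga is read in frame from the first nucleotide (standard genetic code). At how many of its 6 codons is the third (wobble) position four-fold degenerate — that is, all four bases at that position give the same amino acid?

Codon 1 GGT (Gly): third position 4-fold.
Codon 2 GGA (Gly): third position 4-fold.
Codon 3 ATA (Ile): third position 3-fold.
Codon 4 ATC (Ile): third position 3-fold.
Codon 5 TGT (Cys): third position 2-fold.
Codon 6 GGA (Gly): third position 4-fold.
Four-fold degenerate third positions: 3.

3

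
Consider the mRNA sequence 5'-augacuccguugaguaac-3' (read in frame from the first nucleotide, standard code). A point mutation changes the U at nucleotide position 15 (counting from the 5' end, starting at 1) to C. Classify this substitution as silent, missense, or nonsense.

Position 15 falls in codon 5: AGU → Ser.
After the substitution the codon is AGC → Ser.
Both encode Ser, so the change is synonymous.

silent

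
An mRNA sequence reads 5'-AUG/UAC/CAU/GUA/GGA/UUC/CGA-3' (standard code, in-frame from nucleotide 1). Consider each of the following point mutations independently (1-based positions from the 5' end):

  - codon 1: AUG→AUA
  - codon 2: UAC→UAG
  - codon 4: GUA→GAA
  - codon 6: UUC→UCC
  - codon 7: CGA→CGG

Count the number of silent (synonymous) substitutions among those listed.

1

Codon 1: AUG (Met) → AUA (Ile) — missense.
Codon 2: UAC (Tyr) → UAG (Stop) — nonsense.
Codon 4: GUA (Val) → GAA (Glu) — missense.
Codon 6: UUC (Phe) → UCC (Ser) — missense.
Codon 7: CGA (Arg) → CGG (Arg) — synonymous.
Synonymous: 1 of 5.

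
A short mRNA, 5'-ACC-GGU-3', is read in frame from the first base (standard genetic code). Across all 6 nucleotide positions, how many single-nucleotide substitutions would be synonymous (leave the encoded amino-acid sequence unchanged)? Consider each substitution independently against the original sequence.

Codon 1 (ACC, Thr): 3 synonymous substitutions.
Codon 2 (GGU, Gly): 3 synonymous substitutions.
Total: 3 + 3 = 6.

6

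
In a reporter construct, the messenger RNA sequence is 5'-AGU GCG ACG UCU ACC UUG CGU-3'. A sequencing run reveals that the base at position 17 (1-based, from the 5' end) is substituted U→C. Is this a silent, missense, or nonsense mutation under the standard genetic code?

Position 17 falls in codon 6: UUG → Leu.
After the substitution the codon is UCG → Ser.
Leu ≠ Ser, so this is a missense mutation.

missense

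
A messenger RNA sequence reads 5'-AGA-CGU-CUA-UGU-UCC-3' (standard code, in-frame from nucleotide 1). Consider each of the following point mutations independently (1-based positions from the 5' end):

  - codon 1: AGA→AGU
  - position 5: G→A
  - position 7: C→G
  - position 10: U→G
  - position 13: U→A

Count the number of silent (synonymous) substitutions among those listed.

Codon 1: AGA (Arg) → AGU (Ser) — missense.
Codon 2: CGU (Arg) → CAU (His) — missense.
Codon 3: CUA (Leu) → GUA (Val) — missense.
Codon 4: UGU (Cys) → GGU (Gly) — missense.
Codon 5: UCC (Ser) → ACC (Thr) — missense.
Synonymous: 0 of 5.

0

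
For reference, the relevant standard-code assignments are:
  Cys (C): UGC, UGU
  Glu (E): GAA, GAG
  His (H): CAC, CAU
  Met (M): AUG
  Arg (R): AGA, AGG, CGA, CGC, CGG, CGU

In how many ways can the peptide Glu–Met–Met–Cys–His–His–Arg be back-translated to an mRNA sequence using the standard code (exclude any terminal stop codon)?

Glu: 2 codons.
Met: 1 codon.
Met: 1 codon.
Cys: 2 codons.
His: 2 codons.
His: 2 codons.
Arg: 6 codons.
2 × 1 × 1 × 2 × 2 × 2 × 6 = 96.

96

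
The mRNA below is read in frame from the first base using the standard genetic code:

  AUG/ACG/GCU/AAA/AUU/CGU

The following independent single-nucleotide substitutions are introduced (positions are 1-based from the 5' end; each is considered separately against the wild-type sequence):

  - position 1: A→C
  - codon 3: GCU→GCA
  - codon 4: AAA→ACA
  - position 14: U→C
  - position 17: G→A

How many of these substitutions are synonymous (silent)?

1

Codon 1: AUG (Met) → CUG (Leu) — missense.
Codon 3: GCU (Ala) → GCA (Ala) — synonymous.
Codon 4: AAA (Lys) → ACA (Thr) — missense.
Codon 5: AUU (Ile) → ACU (Thr) — missense.
Codon 6: CGU (Arg) → CAU (His) — missense.
Synonymous: 1 of 5.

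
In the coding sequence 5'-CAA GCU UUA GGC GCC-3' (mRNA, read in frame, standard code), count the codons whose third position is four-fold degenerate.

Codon 1 CAA (Gln): third position 2-fold.
Codon 2 GCU (Ala): third position 4-fold.
Codon 3 UUA (Leu): third position 2-fold.
Codon 4 GGC (Gly): third position 4-fold.
Codon 5 GCC (Ala): third position 4-fold.
Four-fold degenerate third positions: 3.

3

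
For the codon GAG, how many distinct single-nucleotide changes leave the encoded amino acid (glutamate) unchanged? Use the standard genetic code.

1

Position 1: none → 0 synonymous.
Position 2: none → 0 synonymous.
Position 3: GAA → 1 synonymous.
Total: 0 + 0 + 1 = 1.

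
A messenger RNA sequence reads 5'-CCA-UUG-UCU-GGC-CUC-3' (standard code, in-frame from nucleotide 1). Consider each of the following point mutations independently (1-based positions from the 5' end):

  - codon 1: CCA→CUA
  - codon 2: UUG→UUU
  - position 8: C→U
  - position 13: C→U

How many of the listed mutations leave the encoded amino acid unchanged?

Codon 1: CCA (Pro) → CUA (Leu) — missense.
Codon 2: UUG (Leu) → UUU (Phe) — missense.
Codon 3: UCU (Ser) → UUU (Phe) — missense.
Codon 5: CUC (Leu) → UUC (Phe) — missense.
Synonymous: 0 of 4.

0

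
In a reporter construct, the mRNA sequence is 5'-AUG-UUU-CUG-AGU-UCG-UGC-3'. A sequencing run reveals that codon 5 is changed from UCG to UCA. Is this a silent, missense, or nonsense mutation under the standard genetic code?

Position 15 falls in codon 5: UCG → Ser.
After the substitution the codon is UCA → Ser.
Both encode Ser, so the change is synonymous.

silent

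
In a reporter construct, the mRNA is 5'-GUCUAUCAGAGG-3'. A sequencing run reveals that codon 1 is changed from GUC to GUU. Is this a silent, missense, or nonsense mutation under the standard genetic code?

silent

Position 3 falls in codon 1: GUC → Val.
After the substitution the codon is GUU → Val.
Both encode Val, so the change is synonymous.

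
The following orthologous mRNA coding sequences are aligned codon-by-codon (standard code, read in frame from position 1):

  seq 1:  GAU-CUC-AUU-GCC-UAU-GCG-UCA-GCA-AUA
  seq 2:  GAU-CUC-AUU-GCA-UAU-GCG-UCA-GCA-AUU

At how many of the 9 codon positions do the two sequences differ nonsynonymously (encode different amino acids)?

Codon 1: GAU Asp / GAU Asp — identical.
Codon 2: CUC Leu / CUC Leu — identical.
Codon 3: AUU Ile / AUU Ile — identical.
Codon 4: GCC Ala / GCA Ala — synonymous.
Codon 5: UAU Tyr / UAU Tyr — identical.
Codon 6: GCG Ala / GCG Ala — identical.
Codon 7: UCA Ser / UCA Ser — identical.
Codon 8: GCA Ala / GCA Ala — identical.
Codon 9: AUA Ile / AUU Ile — synonymous.
Nonsynonymous differences: 0.

0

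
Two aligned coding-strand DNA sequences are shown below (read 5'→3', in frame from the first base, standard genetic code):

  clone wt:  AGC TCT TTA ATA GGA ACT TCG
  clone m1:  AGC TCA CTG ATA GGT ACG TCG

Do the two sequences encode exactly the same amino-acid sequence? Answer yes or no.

Codon 1: AGC Ser / AGC Ser — identical.
Codon 2: TCT Ser / TCA Ser — synonymous.
Codon 3: TTA Leu / CTG Leu — synonymous.
Codon 4: ATA Ile / ATA Ile — identical.
Codon 5: GGA Gly / GGT Gly — synonymous.
Codon 6: ACT Thr / ACG Thr — synonymous.
Codon 7: TCG Ser / TCG Ser — identical.
Nonsynonymous differences: 0 → same protein.

yes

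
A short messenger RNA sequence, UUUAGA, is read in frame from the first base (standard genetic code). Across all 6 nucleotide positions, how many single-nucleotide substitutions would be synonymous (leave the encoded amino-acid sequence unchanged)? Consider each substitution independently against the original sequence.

3

Codon 1 (UUU, Phe): 1 synonymous substitution.
Codon 2 (AGA, Arg): 2 synonymous substitutions.
Total: 1 + 2 = 3.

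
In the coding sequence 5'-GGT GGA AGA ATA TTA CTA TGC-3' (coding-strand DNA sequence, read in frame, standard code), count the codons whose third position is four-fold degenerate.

3

Codon 1 GGT (Gly): third position 4-fold.
Codon 2 GGA (Gly): third position 4-fold.
Codon 3 AGA (Arg): third position 2-fold.
Codon 4 ATA (Ile): third position 3-fold.
Codon 5 TTA (Leu): third position 2-fold.
Codon 6 CTA (Leu): third position 4-fold.
Codon 7 TGC (Cys): third position 2-fold.
Four-fold degenerate third positions: 3.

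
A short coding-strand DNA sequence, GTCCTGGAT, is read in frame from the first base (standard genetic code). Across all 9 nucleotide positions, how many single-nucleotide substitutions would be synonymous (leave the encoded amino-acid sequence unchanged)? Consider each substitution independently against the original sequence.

Codon 1 (GTC, Val): 3 synonymous substitutions.
Codon 2 (CTG, Leu): 4 synonymous substitutions.
Codon 3 (GAT, Asp): 1 synonymous substitution.
Total: 3 + 4 + 1 = 8.

8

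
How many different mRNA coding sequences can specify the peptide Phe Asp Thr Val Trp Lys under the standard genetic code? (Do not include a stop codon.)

Phe: 2 codons.
Asp: 2 codons.
Thr: 4 codons.
Val: 4 codons.
Trp: 1 codon.
Lys: 2 codons.
2 × 2 × 4 × 4 × 1 × 2 = 128.

128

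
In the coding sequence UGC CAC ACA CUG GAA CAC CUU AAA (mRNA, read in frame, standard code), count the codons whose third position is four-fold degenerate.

3

Codon 1 UGC (Cys): third position 2-fold.
Codon 2 CAC (His): third position 2-fold.
Codon 3 ACA (Thr): third position 4-fold.
Codon 4 CUG (Leu): third position 4-fold.
Codon 5 GAA (Glu): third position 2-fold.
Codon 6 CAC (His): third position 2-fold.
Codon 7 CUU (Leu): third position 4-fold.
Codon 8 AAA (Lys): third position 2-fold.
Four-fold degenerate third positions: 3.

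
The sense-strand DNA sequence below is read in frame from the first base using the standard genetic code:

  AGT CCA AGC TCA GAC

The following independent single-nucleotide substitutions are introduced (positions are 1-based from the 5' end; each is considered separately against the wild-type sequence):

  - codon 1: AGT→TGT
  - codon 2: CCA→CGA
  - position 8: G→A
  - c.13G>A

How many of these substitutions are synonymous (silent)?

Codon 1: AGT (Ser) → TGT (Cys) — missense.
Codon 2: CCA (Pro) → CGA (Arg) — missense.
Codon 3: AGC (Ser) → AAC (Asn) — missense.
Codon 5: GAC (Asp) → AAC (Asn) — missense.
Synonymous: 0 of 4.

0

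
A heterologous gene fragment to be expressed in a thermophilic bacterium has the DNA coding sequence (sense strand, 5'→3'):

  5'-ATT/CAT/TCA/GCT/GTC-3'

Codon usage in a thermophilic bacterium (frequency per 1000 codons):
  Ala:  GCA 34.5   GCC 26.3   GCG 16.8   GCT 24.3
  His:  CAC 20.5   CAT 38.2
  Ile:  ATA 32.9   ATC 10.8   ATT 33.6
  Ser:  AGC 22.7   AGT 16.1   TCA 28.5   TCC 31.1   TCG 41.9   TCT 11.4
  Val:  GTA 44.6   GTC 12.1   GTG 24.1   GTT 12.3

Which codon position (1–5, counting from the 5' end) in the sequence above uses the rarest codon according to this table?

Codon 1 ATT (Ile): 33.6 per 1000.
Codon 2 CAT (His): 38.2 per 1000.
Codon 3 TCA (Ser): 28.5 per 1000.
Codon 4 GCT (Ala): 24.3 per 1000.
Codon 5 GTC (Val): 12.1 per 1000.
Lowest frequency is 12.1 at codon 5.

5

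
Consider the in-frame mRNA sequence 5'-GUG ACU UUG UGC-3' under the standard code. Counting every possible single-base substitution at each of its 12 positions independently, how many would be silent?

9

Codon 1 (GUG, Val): 3 synonymous substitutions.
Codon 2 (ACU, Thr): 3 synonymous substitutions.
Codon 3 (UUG, Leu): 2 synonymous substitutions.
Codon 4 (UGC, Cys): 1 synonymous substitution.
Total: 3 + 3 + 2 + 1 = 9.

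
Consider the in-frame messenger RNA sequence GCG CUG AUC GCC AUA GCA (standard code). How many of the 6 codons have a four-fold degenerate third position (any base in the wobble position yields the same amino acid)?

4

Codon 1 GCG (Ala): third position 4-fold.
Codon 2 CUG (Leu): third position 4-fold.
Codon 3 AUC (Ile): third position 3-fold.
Codon 4 GCC (Ala): third position 4-fold.
Codon 5 AUA (Ile): third position 3-fold.
Codon 6 GCA (Ala): third position 4-fold.
Four-fold degenerate third positions: 4.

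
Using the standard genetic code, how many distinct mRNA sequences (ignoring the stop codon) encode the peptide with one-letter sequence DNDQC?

32

Asp: 2 codons.
Asn: 2 codons.
Asp: 2 codons.
Gln: 2 codons.
Cys: 2 codons.
2 × 2 × 2 × 2 × 2 = 32.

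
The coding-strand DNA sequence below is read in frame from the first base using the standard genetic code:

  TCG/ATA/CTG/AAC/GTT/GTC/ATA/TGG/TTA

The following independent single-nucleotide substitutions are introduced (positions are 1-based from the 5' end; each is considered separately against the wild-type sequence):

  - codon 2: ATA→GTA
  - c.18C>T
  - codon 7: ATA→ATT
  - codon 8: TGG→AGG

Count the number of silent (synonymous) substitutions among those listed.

2

Codon 2: ATA (Ile) → GTA (Val) — missense.
Codon 6: GTC (Val) → GTT (Val) — synonymous.
Codon 7: ATA (Ile) → ATT (Ile) — synonymous.
Codon 8: TGG (Trp) → AGG (Arg) — missense.
Synonymous: 2 of 4.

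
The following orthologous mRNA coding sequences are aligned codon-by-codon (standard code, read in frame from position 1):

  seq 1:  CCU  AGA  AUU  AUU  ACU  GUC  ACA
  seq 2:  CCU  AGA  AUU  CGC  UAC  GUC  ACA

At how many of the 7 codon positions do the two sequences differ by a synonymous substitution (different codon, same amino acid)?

0

Codon 1: CCU Pro / CCU Pro — identical.
Codon 2: AGA Arg / AGA Arg — identical.
Codon 3: AUU Ile / AUU Ile — identical.
Codon 4: AUU Ile / CGC Arg — nonsynonymous.
Codon 5: ACU Thr / UAC Tyr — nonsynonymous.
Codon 6: GUC Val / GUC Val — identical.
Codon 7: ACA Thr / ACA Thr — identical.
Synonymous differences: 0.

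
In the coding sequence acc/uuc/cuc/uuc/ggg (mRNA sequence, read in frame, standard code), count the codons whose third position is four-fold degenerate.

Codon 1 ACC (Thr): third position 4-fold.
Codon 2 UUC (Phe): third position 2-fold.
Codon 3 CUC (Leu): third position 4-fold.
Codon 4 UUC (Phe): third position 2-fold.
Codon 5 GGG (Gly): third position 4-fold.
Four-fold degenerate third positions: 3.

3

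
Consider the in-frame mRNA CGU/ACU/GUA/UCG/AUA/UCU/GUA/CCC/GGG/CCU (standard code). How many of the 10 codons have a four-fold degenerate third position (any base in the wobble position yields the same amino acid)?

9

Codon 1 CGU (Arg): third position 4-fold.
Codon 2 ACU (Thr): third position 4-fold.
Codon 3 GUA (Val): third position 4-fold.
Codon 4 UCG (Ser): third position 4-fold.
Codon 5 AUA (Ile): third position 3-fold.
Codon 6 UCU (Ser): third position 4-fold.
Codon 7 GUA (Val): third position 4-fold.
Codon 8 CCC (Pro): third position 4-fold.
Codon 9 GGG (Gly): third position 4-fold.
Codon 10 CCU (Pro): third position 4-fold.
Four-fold degenerate third positions: 9.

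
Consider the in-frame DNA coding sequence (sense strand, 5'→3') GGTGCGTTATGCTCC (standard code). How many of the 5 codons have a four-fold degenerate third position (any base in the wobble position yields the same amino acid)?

3

Codon 1 GGT (Gly): third position 4-fold.
Codon 2 GCG (Ala): third position 4-fold.
Codon 3 TTA (Leu): third position 2-fold.
Codon 4 TGC (Cys): third position 2-fold.
Codon 5 TCC (Ser): third position 4-fold.
Four-fold degenerate third positions: 3.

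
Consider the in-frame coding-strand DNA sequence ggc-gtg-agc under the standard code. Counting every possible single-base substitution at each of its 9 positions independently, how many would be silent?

7

Codon 1 (GGC, Gly): 3 synonymous substitutions.
Codon 2 (GTG, Val): 3 synonymous substitutions.
Codon 3 (AGC, Ser): 1 synonymous substitution.
Total: 3 + 3 + 1 = 7.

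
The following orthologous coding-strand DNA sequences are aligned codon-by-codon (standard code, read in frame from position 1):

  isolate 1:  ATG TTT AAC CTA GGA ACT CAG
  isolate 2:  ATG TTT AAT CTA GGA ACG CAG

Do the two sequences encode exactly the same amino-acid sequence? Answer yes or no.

Codon 1: ATG Met / ATG Met — identical.
Codon 2: TTT Phe / TTT Phe — identical.
Codon 3: AAC Asn / AAT Asn — synonymous.
Codon 4: CTA Leu / CTA Leu — identical.
Codon 5: GGA Gly / GGA Gly — identical.
Codon 6: ACT Thr / ACG Thr — synonymous.
Codon 7: CAG Gln / CAG Gln — identical.
Nonsynonymous differences: 0 → same protein.

yes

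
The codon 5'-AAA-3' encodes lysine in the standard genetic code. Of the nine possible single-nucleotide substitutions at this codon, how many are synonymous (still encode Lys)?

1

Position 1: none → 0 synonymous.
Position 2: none → 0 synonymous.
Position 3: AAG → 1 synonymous.
Total: 0 + 0 + 1 = 1.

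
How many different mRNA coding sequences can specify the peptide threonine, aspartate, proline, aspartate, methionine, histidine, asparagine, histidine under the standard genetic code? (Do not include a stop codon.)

512

Thr: 4 codons.
Asp: 2 codons.
Pro: 4 codons.
Asp: 2 codons.
Met: 1 codon.
His: 2 codons.
Asn: 2 codons.
His: 2 codons.
4 × 2 × 4 × 2 × 1 × 2 × 2 × 2 = 512.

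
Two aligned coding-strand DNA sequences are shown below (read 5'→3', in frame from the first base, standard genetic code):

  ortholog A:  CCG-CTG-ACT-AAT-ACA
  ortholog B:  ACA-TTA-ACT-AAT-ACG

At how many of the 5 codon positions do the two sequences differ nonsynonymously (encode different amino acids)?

Codon 1: CCG Pro / ACA Thr — nonsynonymous.
Codon 2: CTG Leu / TTA Leu — synonymous.
Codon 3: ACT Thr / ACT Thr — identical.
Codon 4: AAT Asn / AAT Asn — identical.
Codon 5: ACA Thr / ACG Thr — synonymous.
Nonsynonymous differences: 1.

1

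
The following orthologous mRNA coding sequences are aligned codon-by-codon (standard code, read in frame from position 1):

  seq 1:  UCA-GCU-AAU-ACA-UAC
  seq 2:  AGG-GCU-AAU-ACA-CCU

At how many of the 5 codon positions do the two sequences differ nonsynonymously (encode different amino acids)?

2

Codon 1: UCA Ser / AGG Arg — nonsynonymous.
Codon 2: GCU Ala / GCU Ala — identical.
Codon 3: AAU Asn / AAU Asn — identical.
Codon 4: ACA Thr / ACA Thr — identical.
Codon 5: UAC Tyr / CCU Pro — nonsynonymous.
Nonsynonymous differences: 2.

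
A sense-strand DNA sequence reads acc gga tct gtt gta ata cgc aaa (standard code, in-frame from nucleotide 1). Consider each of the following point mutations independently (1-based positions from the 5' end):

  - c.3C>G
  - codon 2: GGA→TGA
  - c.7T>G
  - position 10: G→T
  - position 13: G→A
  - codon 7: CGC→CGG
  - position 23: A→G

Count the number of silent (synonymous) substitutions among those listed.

2

Codon 1: ACC (Thr) → ACG (Thr) — synonymous.
Codon 2: GGA (Gly) → TGA (Stop) — nonsense.
Codon 3: TCT (Ser) → GCT (Ala) — missense.
Codon 4: GTT (Val) → TTT (Phe) — missense.
Codon 5: GTA (Val) → ATA (Ile) — missense.
Codon 7: CGC (Arg) → CGG (Arg) — synonymous.
Codon 8: AAA (Lys) → AGA (Arg) — missense.
Synonymous: 2 of 7.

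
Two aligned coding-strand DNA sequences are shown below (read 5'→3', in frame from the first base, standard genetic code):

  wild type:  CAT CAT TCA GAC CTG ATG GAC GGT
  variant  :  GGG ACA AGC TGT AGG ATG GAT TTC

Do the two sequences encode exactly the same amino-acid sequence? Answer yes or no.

no

Codon 1: CAT His / GGG Gly — nonsynonymous.
Codon 2: CAT His / ACA Thr — nonsynonymous.
Codon 3: TCA Ser / AGC Ser — synonymous.
Codon 4: GAC Asp / TGT Cys — nonsynonymous.
Codon 5: CTG Leu / AGG Arg — nonsynonymous.
Codon 6: ATG Met / ATG Met — identical.
Codon 7: GAC Asp / GAT Asp — synonymous.
Codon 8: GGT Gly / TTC Phe — nonsynonymous.
Nonsynonymous differences: 5 → different protein.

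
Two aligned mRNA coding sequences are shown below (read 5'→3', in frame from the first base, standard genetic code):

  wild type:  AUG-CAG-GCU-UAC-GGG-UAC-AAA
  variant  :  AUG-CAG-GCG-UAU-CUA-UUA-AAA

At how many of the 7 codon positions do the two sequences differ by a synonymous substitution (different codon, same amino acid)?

2

Codon 1: AUG Met / AUG Met — identical.
Codon 2: CAG Gln / CAG Gln — identical.
Codon 3: GCU Ala / GCG Ala — synonymous.
Codon 4: UAC Tyr / UAU Tyr — synonymous.
Codon 5: GGG Gly / CUA Leu — nonsynonymous.
Codon 6: UAC Tyr / UUA Leu — nonsynonymous.
Codon 7: AAA Lys / AAA Lys — identical.
Synonymous differences: 2.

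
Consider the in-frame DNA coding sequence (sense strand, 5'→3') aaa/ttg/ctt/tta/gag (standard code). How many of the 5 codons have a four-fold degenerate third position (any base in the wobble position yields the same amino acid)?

Codon 1 AAA (Lys): third position 2-fold.
Codon 2 TTG (Leu): third position 2-fold.
Codon 3 CTT (Leu): third position 4-fold.
Codon 4 TTA (Leu): third position 2-fold.
Codon 5 GAG (Glu): third position 2-fold.
Four-fold degenerate third positions: 1.

1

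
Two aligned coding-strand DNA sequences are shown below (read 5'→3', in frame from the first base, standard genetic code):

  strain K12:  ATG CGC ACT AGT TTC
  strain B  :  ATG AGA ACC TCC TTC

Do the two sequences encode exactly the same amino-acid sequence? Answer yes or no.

Codon 1: ATG Met / ATG Met — identical.
Codon 2: CGC Arg / AGA Arg — synonymous.
Codon 3: ACT Thr / ACC Thr — synonymous.
Codon 4: AGT Ser / TCC Ser — synonymous.
Codon 5: TTC Phe / TTC Phe — identical.
Nonsynonymous differences: 0 → same protein.

yes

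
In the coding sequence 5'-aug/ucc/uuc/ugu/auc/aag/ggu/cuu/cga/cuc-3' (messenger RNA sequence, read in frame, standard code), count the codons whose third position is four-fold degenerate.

Codon 1 AUG (Met): third position 1-fold.
Codon 2 UCC (Ser): third position 4-fold.
Codon 3 UUC (Phe): third position 2-fold.
Codon 4 UGU (Cys): third position 2-fold.
Codon 5 AUC (Ile): third position 3-fold.
Codon 6 AAG (Lys): third position 2-fold.
Codon 7 GGU (Gly): third position 4-fold.
Codon 8 CUU (Leu): third position 4-fold.
Codon 9 CGA (Arg): third position 4-fold.
Codon 10 CUC (Leu): third position 4-fold.
Four-fold degenerate third positions: 5.

5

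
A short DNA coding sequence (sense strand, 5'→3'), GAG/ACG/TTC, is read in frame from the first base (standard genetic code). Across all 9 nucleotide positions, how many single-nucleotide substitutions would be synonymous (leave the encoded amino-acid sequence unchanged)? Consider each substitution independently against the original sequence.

Codon 1 (GAG, Glu): 1 synonymous substitution.
Codon 2 (ACG, Thr): 3 synonymous substitutions.
Codon 3 (TTC, Phe): 1 synonymous substitution.
Total: 1 + 3 + 1 = 5.

5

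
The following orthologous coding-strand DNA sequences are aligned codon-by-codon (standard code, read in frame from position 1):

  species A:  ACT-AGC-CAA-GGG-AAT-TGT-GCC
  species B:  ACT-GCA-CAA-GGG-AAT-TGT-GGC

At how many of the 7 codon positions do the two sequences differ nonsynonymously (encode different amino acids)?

Codon 1: ACT Thr / ACT Thr — identical.
Codon 2: AGC Ser / GCA Ala — nonsynonymous.
Codon 3: CAA Gln / CAA Gln — identical.
Codon 4: GGG Gly / GGG Gly — identical.
Codon 5: AAT Asn / AAT Asn — identical.
Codon 6: TGT Cys / TGT Cys — identical.
Codon 7: GCC Ala / GGC Gly — nonsynonymous.
Nonsynonymous differences: 2.

2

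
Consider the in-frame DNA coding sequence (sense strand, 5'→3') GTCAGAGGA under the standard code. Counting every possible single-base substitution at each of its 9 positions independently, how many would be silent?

8

Codon 1 (GTC, Val): 3 synonymous substitutions.
Codon 2 (AGA, Arg): 2 synonymous substitutions.
Codon 3 (GGA, Gly): 3 synonymous substitutions.
Total: 3 + 2 + 3 = 8.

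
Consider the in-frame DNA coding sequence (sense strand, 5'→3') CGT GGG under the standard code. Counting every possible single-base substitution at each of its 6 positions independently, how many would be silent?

Codon 1 (CGT, Arg): 3 synonymous substitutions.
Codon 2 (GGG, Gly): 3 synonymous substitutions.
Total: 3 + 3 = 6.

6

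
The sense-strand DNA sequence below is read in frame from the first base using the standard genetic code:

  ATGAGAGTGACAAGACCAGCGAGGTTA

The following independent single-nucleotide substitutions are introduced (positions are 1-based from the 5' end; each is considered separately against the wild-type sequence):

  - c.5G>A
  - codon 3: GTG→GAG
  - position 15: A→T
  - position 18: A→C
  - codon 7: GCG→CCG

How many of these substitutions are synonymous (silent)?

1

Codon 2: AGA (Arg) → AAA (Lys) — missense.
Codon 3: GTG (Val) → GAG (Glu) — missense.
Codon 5: AGA (Arg) → AGT (Ser) — missense.
Codon 6: CCA (Pro) → CCC (Pro) — synonymous.
Codon 7: GCG (Ala) → CCG (Pro) — missense.
Synonymous: 1 of 5.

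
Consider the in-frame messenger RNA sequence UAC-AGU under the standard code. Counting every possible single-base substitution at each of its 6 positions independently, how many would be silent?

2

Codon 1 (UAC, Tyr): 1 synonymous substitution.
Codon 2 (AGU, Ser): 1 synonymous substitution.
Total: 1 + 1 = 2.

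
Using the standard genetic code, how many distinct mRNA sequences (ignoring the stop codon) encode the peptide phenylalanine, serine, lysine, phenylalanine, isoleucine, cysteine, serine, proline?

Phe: 2 codons.
Ser: 6 codons.
Lys: 2 codons.
Phe: 2 codons.
Ile: 3 codons.
Cys: 2 codons.
Ser: 6 codons.
Pro: 4 codons.
2 × 6 × 2 × 2 × 3 × 2 × 6 × 4 = 6912.

6912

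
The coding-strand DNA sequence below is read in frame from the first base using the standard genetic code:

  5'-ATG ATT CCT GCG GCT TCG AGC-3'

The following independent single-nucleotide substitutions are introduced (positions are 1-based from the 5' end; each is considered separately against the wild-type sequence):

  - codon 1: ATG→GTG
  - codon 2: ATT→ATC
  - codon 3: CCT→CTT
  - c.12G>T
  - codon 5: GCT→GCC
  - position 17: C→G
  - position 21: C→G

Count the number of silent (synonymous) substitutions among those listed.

3

Codon 1: ATG (Met) → GTG (Val) — missense.
Codon 2: ATT (Ile) → ATC (Ile) — synonymous.
Codon 3: CCT (Pro) → CTT (Leu) — missense.
Codon 4: GCG (Ala) → GCT (Ala) — synonymous.
Codon 5: GCT (Ala) → GCC (Ala) — synonymous.
Codon 6: TCG (Ser) → TGG (Trp) — missense.
Codon 7: AGC (Ser) → AGG (Arg) — missense.
Synonymous: 3 of 7.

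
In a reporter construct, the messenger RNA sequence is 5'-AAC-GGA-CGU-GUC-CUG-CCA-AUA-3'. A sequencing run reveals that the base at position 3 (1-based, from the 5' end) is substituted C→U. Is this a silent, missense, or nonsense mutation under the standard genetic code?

Position 3 falls in codon 1: AAC → Asn.
After the substitution the codon is AAU → Asn.
Both encode Asn, so the change is synonymous.

silent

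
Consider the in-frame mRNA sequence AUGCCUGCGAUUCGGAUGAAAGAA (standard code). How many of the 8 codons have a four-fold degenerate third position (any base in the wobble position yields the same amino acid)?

3

Codon 1 AUG (Met): third position 1-fold.
Codon 2 CCU (Pro): third position 4-fold.
Codon 3 GCG (Ala): third position 4-fold.
Codon 4 AUU (Ile): third position 3-fold.
Codon 5 CGG (Arg): third position 4-fold.
Codon 6 AUG (Met): third position 1-fold.
Codon 7 AAA (Lys): third position 2-fold.
Codon 8 GAA (Glu): third position 2-fold.
Four-fold degenerate third positions: 3.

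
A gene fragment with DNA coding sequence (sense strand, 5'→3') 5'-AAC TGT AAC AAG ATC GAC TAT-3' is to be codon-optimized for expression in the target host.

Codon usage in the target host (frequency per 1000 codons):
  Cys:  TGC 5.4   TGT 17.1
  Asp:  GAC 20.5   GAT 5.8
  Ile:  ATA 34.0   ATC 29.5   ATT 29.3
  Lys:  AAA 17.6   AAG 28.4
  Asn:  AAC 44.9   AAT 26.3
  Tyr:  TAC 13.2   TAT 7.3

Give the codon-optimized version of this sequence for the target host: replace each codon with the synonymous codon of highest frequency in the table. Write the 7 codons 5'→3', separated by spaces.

AAC TGT AAC AAG ATA GAC TAC

Codon 1 (Asn): best is AAC at 44.9.
Codon 2 (Cys): best is TGT at 17.1.
Codon 3 (Asn): best is AAC at 44.9.
Codon 4 (Lys): best is AAG at 28.4.
Codon 5 (Ile): best is ATA at 34.0.
Codon 6 (Asp): best is GAC at 20.5.
Codon 7 (Tyr): best is TAC at 13.2.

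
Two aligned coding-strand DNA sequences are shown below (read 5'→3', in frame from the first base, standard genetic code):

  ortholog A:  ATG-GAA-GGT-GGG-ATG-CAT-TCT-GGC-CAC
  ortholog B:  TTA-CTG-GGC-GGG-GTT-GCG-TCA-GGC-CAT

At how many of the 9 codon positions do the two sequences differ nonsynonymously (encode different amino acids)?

Codon 1: ATG Met / TTA Leu — nonsynonymous.
Codon 2: GAA Glu / CTG Leu — nonsynonymous.
Codon 3: GGT Gly / GGC Gly — synonymous.
Codon 4: GGG Gly / GGG Gly — identical.
Codon 5: ATG Met / GTT Val — nonsynonymous.
Codon 6: CAT His / GCG Ala — nonsynonymous.
Codon 7: TCT Ser / TCA Ser — synonymous.
Codon 8: GGC Gly / GGC Gly — identical.
Codon 9: CAC His / CAT His — synonymous.
Nonsynonymous differences: 4.

4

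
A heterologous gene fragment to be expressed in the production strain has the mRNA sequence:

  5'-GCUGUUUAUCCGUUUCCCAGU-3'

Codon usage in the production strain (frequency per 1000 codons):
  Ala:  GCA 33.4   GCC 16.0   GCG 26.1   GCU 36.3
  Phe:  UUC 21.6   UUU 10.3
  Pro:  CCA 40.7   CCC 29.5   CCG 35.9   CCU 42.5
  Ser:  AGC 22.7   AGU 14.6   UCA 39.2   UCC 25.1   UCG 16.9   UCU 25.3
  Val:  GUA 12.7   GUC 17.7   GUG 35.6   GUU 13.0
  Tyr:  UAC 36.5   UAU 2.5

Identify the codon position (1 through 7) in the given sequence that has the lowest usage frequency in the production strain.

3

Codon 1 GCU (Ala): 36.3 per 1000.
Codon 2 GUU (Val): 13.0 per 1000.
Codon 3 UAU (Tyr): 2.5 per 1000.
Codon 4 CCG (Pro): 35.9 per 1000.
Codon 5 UUU (Phe): 10.3 per 1000.
Codon 6 CCC (Pro): 29.5 per 1000.
Codon 7 AGU (Ser): 14.6 per 1000.
Lowest frequency is 2.5 at codon 3.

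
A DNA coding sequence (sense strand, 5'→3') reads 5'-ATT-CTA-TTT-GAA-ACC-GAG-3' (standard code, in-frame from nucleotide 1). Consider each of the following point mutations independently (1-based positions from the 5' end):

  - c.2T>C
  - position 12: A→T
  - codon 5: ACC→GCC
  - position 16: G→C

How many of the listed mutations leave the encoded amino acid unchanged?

Codon 1: ATT (Ile) → ACT (Thr) — missense.
Codon 4: GAA (Glu) → GAT (Asp) — missense.
Codon 5: ACC (Thr) → GCC (Ala) — missense.
Codon 6: GAG (Glu) → CAG (Gln) — missense.
Synonymous: 0 of 4.

0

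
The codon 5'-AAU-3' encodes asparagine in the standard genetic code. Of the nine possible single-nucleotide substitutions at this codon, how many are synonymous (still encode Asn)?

1

Position 1: none → 0 synonymous.
Position 2: none → 0 synonymous.
Position 3: AAC → 1 synonymous.
Total: 0 + 0 + 1 = 1.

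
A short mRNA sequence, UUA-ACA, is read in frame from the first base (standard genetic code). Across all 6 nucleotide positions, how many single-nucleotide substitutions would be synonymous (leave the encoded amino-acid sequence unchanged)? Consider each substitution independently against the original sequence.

5

Codon 1 (UUA, Leu): 2 synonymous substitutions.
Codon 2 (ACA, Thr): 3 synonymous substitutions.
Total: 2 + 3 = 5.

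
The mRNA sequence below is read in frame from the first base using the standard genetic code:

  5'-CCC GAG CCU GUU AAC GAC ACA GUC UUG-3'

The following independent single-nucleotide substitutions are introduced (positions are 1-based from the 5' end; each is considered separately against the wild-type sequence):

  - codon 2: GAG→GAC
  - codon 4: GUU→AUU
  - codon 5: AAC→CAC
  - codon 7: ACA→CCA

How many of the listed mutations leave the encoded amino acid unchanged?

Codon 2: GAG (Glu) → GAC (Asp) — missense.
Codon 4: GUU (Val) → AUU (Ile) — missense.
Codon 5: AAC (Asn) → CAC (His) — missense.
Codon 7: ACA (Thr) → CCA (Pro) — missense.
Synonymous: 0 of 4.

0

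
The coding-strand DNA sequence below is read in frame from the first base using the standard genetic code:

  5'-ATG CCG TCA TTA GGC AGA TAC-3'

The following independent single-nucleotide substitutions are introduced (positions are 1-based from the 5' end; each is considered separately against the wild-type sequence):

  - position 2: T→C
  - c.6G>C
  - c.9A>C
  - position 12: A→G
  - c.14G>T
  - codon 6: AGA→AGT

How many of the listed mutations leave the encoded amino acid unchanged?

Codon 1: ATG (Met) → ACG (Thr) — missense.
Codon 2: CCG (Pro) → CCC (Pro) — synonymous.
Codon 3: TCA (Ser) → TCC (Ser) — synonymous.
Codon 4: TTA (Leu) → TTG (Leu) — synonymous.
Codon 5: GGC (Gly) → GTC (Val) — missense.
Codon 6: AGA (Arg) → AGT (Ser) — missense.
Synonymous: 3 of 6.

3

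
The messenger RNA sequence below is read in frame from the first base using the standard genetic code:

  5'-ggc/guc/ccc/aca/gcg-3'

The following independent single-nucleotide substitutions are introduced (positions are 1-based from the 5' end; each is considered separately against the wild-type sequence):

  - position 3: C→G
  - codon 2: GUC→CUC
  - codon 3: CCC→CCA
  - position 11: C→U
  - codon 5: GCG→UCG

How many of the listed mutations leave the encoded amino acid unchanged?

Codon 1: GGC (Gly) → GGG (Gly) — synonymous.
Codon 2: GUC (Val) → CUC (Leu) — missense.
Codon 3: CCC (Pro) → CCA (Pro) — synonymous.
Codon 4: ACA (Thr) → AUA (Ile) — missense.
Codon 5: GCG (Ala) → UCG (Ser) — missense.
Synonymous: 2 of 5.

2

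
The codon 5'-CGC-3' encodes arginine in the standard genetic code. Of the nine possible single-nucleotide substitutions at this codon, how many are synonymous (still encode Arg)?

Position 1: none → 0 synonymous.
Position 2: none → 0 synonymous.
Position 3: CGU, CGA, CGG → 3 synonymous.
Total: 0 + 0 + 3 = 3.

3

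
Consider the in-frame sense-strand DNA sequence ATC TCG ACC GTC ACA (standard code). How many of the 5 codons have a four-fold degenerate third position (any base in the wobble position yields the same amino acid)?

Codon 1 ATC (Ile): third position 3-fold.
Codon 2 TCG (Ser): third position 4-fold.
Codon 3 ACC (Thr): third position 4-fold.
Codon 4 GTC (Val): third position 4-fold.
Codon 5 ACA (Thr): third position 4-fold.
Four-fold degenerate third positions: 4.

4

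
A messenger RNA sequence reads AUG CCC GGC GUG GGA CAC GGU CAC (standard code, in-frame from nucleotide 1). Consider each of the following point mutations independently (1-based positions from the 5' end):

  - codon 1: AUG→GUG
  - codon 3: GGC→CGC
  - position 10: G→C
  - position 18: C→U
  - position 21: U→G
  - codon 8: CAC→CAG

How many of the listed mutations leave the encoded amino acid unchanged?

Codon 1: AUG (Met) → GUG (Val) — missense.
Codon 3: GGC (Gly) → CGC (Arg) — missense.
Codon 4: GUG (Val) → CUG (Leu) — missense.
Codon 6: CAC (His) → CAU (His) — synonymous.
Codon 7: GGU (Gly) → GGG (Gly) — synonymous.
Codon 8: CAC (His) → CAG (Gln) — missense.
Synonymous: 2 of 6.

2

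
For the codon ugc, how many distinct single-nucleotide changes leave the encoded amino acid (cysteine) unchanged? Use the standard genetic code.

1

Position 1: none → 0 synonymous.
Position 2: none → 0 synonymous.
Position 3: UGU → 1 synonymous.
Total: 0 + 0 + 1 = 1.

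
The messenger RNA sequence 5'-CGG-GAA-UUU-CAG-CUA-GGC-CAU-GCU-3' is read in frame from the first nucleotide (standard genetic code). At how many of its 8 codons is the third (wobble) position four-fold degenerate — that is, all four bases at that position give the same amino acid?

4

Codon 1 CGG (Arg): third position 4-fold.
Codon 2 GAA (Glu): third position 2-fold.
Codon 3 UUU (Phe): third position 2-fold.
Codon 4 CAG (Gln): third position 2-fold.
Codon 5 CUA (Leu): third position 4-fold.
Codon 6 GGC (Gly): third position 4-fold.
Codon 7 CAU (His): third position 2-fold.
Codon 8 GCU (Ala): third position 4-fold.
Four-fold degenerate third positions: 4.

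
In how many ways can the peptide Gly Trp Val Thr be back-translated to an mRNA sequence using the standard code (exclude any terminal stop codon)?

Gly: 4 codons.
Trp: 1 codon.
Val: 4 codons.
Thr: 4 codons.
4 × 1 × 4 × 4 = 64.

64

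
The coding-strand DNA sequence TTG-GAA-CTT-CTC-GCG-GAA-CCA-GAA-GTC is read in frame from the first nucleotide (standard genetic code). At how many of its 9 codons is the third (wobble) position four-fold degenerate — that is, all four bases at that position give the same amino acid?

Codon 1 TTG (Leu): third position 2-fold.
Codon 2 GAA (Glu): third position 2-fold.
Codon 3 CTT (Leu): third position 4-fold.
Codon 4 CTC (Leu): third position 4-fold.
Codon 5 GCG (Ala): third position 4-fold.
Codon 6 GAA (Glu): third position 2-fold.
Codon 7 CCA (Pro): third position 4-fold.
Codon 8 GAA (Glu): third position 2-fold.
Codon 9 GTC (Val): third position 4-fold.
Four-fold degenerate third positions: 5.

5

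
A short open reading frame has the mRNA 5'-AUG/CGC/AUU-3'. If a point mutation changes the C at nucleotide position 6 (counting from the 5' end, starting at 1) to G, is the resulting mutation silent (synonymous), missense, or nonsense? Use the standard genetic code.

silent

Position 6 falls in codon 2: CGC → Arg.
After the substitution the codon is CGG → Arg.
Both encode Arg, so the change is synonymous.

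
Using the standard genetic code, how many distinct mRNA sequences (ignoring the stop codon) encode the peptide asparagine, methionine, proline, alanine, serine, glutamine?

Asn: 2 codons.
Met: 1 codon.
Pro: 4 codons.
Ala: 4 codons.
Ser: 6 codons.
Gln: 2 codons.
2 × 1 × 4 × 4 × 6 × 2 = 384.

384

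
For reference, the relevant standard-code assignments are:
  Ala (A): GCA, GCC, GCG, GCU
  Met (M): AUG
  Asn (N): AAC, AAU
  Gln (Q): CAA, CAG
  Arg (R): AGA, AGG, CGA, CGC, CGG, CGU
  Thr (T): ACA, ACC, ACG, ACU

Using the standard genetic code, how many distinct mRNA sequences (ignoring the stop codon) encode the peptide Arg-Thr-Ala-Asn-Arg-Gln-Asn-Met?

Arg: 6 codons.
Thr: 4 codons.
Ala: 4 codons.
Asn: 2 codons.
Arg: 6 codons.
Gln: 2 codons.
Asn: 2 codons.
Met: 1 codon.
6 × 4 × 4 × 2 × 6 × 2 × 2 × 1 = 4608.

4608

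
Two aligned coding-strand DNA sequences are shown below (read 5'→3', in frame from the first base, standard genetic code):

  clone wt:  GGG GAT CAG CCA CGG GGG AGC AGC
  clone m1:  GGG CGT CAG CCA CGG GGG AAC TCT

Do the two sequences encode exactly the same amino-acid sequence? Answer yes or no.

Codon 1: GGG Gly / GGG Gly — identical.
Codon 2: GAT Asp / CGT Arg — nonsynonymous.
Codon 3: CAG Gln / CAG Gln — identical.
Codon 4: CCA Pro / CCA Pro — identical.
Codon 5: CGG Arg / CGG Arg — identical.
Codon 6: GGG Gly / GGG Gly — identical.
Codon 7: AGC Ser / AAC Asn — nonsynonymous.
Codon 8: AGC Ser / TCT Ser — synonymous.
Nonsynonymous differences: 2 → different protein.

no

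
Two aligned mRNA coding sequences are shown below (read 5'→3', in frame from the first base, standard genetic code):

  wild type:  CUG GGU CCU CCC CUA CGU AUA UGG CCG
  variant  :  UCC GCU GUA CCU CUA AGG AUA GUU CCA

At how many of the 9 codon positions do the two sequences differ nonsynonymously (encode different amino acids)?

Codon 1: CUG Leu / UCC Ser — nonsynonymous.
Codon 2: GGU Gly / GCU Ala — nonsynonymous.
Codon 3: CCU Pro / GUA Val — nonsynonymous.
Codon 4: CCC Pro / CCU Pro — synonymous.
Codon 5: CUA Leu / CUA Leu — identical.
Codon 6: CGU Arg / AGG Arg — synonymous.
Codon 7: AUA Ile / AUA Ile — identical.
Codon 8: UGG Trp / GUU Val — nonsynonymous.
Codon 9: CCG Pro / CCA Pro — synonymous.
Nonsynonymous differences: 4.

4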